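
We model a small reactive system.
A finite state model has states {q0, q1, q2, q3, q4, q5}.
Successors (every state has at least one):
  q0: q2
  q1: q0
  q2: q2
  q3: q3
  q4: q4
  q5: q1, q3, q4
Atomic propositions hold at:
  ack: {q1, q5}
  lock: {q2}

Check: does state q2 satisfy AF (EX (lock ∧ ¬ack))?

Sat(¬ack) = {q0, q2, q3, q4}
Sat(lock ∧ ¬ack) = {q2}
Sat(EX (lock ∧ ¬ack)) = {s : some successor in {q2}} = {q0, q2}
AF (EX (lock ∧ ¬ack)): least fixpoint, start Z0 = {q0, q2}, add states with every successor in Z. Z1 = {q0, q1, q2}; fixed.
Sat(AF (EX (lock ∧ ¬ack))) = {q0, q1, q2}
q2 ∈ Sat(AF (EX (lock ∧ ¬ack))) = {q0, q1, q2}, so the formula holds at q2.

Yes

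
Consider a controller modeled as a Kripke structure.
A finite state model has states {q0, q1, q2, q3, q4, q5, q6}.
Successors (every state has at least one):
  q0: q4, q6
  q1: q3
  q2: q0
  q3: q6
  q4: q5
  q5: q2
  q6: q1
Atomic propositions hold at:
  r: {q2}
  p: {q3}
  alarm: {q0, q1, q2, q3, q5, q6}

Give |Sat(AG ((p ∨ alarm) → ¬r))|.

3

Sat(p ∨ alarm) = {q0, q1, q2, q3, q5, q6}
Sat(¬r) = {q0, q1, q3, q4, q5, q6}
Sat((p ∨ alarm) → ¬r) = {q0, q1, q3, q4, q5, q6}
AG ((p ∨ alarm) → ¬r): greatest fixpoint, start Z0 = {q0, q1, q3, q4, q5, q6}, keep only states in Sat with every successor in Z. Z1 = {q0, q1, q3, q4, q6}; Z2 = {q0, q1, q3, q6}; Z3 = {q1, q3, q6}; fixed.
Sat(AG ((p ∨ alarm) → ¬r)) = {q1, q3, q6}
|Sat(AG ((p ∨ alarm) → ¬r))| = |{q1, q3, q6}| = 3.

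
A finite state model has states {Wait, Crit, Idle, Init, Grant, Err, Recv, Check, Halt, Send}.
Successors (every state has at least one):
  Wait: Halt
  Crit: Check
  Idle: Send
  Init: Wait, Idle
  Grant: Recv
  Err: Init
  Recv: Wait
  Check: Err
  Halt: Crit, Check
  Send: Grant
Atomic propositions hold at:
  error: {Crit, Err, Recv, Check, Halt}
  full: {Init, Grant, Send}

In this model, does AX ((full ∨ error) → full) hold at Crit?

Sat(full ∨ error) = {Crit, Init, Grant, Err, Recv, Check, Halt, Send}
Sat((full ∨ error) → full) = {Wait, Idle, Init, Grant, Send}
Sat(AX ((full ∨ error) → full)) = {s : every successor in {Wait, Idle, Init, Grant, Send}} = {Idle, Init, Err, Recv, Send}
Crit ∉ Sat(AX ((full ∨ error) → full)) = {Idle, Init, Err, Recv, Send}, so the formula does not hold at Crit.

No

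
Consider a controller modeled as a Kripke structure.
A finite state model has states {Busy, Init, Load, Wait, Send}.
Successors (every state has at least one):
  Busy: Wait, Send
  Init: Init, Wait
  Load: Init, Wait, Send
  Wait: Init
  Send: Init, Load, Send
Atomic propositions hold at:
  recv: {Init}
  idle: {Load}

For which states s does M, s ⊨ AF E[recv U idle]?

E[recv U idle]: least fixpoint, start Z0 = Sat(idle) = {Load}, add states in Sat(recv) with some successor in Z. Already a fixed point.
Sat(E[recv U idle]) = {Load}
AF E[recv U idle]: least fixpoint, start Z0 = {Load}, add states with every successor in Z. Already a fixed point.
Sat(AF E[recv U idle]) = {Load}

{Load}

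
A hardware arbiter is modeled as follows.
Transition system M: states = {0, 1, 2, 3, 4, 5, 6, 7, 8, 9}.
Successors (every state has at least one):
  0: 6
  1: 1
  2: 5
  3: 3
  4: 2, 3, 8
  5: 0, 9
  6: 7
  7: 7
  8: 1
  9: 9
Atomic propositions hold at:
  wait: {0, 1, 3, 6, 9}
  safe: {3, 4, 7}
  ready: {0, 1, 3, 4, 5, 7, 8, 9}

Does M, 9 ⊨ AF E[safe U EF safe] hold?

No

EF safe: least fixpoint, start Z0 = {3, 4, 7}, add states with some successor in Z. Z1 = {3, 4, 6, 7}; Z2 = {0, 3, 4, 6, 7}; Z3 = {0, 3, 4, 5, 6, 7}; Z4 = {0, 2, 3, 4, 5, 6, 7}; fixed.
Sat(EF safe) = {0, 2, 3, 4, 5, 6, 7}
E[safe U EF safe]: least fixpoint, start Z0 = Sat(EF safe) = {0, 2, 3, 4, 5, 6, 7}, add states in Sat(safe) with some successor in Z. Already a fixed point.
Sat(E[safe U EF safe]) = {0, 2, 3, 4, 5, 6, 7}
AF E[safe U EF safe]: least fixpoint, start Z0 = {0, 2, 3, 4, 5, 6, 7}, add states with every successor in Z. Already a fixed point.
Sat(AF E[safe U EF safe]) = {0, 2, 3, 4, 5, 6, 7}
9 ∉ Sat(AF E[safe U EF safe]) = {0, 2, 3, 4, 5, 6, 7}, so the formula does not hold at 9.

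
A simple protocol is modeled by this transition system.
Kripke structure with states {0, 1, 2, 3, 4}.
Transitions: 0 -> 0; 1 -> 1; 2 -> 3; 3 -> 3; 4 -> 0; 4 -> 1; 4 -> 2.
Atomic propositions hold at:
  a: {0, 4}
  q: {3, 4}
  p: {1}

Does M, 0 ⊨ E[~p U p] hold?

No

Sat(~p) = {0, 2, 3, 4}
E[~p U p]: least fixpoint, start Z0 = Sat(p) = {1}, add states in Sat(~p) with some successor in Z. Z1 = {1, 4}; fixed.
Sat(E[~p U p]) = {1, 4}
0 ∉ Sat(E[~p U p]) = {1, 4}, so the formula does not hold at 0.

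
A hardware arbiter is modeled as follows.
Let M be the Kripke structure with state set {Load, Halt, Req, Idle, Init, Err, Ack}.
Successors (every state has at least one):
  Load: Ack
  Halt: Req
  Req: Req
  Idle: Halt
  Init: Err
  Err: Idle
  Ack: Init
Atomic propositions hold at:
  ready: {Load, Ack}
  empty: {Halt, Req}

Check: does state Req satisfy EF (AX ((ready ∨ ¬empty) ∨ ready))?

Sat(¬empty) = {Load, Idle, Init, Err, Ack}
Sat(ready ∨ ¬empty) = {Load, Idle, Init, Err, Ack}
Sat((ready ∨ ¬empty) ∨ ready) = {Load, Idle, Init, Err, Ack}
Sat(AX ((ready ∨ ¬empty) ∨ ready)) = {s : every successor in {Load, Idle, Init, Err, Ack}} = {Load, Init, Err, Ack}
EF (AX ((ready ∨ ¬empty) ∨ ready)): least fixpoint, start Z0 = {Load, Init, Err, Ack}, add states with some successor in Z. Already a fixed point.
Sat(EF (AX ((ready ∨ ¬empty) ∨ ready))) = {Load, Init, Err, Ack}
Req ∉ Sat(EF (AX ((ready ∨ ¬empty) ∨ ready))) = {Load, Init, Err, Ack}, so the formula does not hold at Req.

No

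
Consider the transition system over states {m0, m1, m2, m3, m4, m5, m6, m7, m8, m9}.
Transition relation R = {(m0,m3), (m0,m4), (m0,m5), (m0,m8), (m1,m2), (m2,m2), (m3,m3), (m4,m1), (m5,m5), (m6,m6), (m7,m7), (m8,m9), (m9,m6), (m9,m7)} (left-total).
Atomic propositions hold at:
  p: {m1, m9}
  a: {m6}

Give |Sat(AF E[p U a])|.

3

E[p U a]: least fixpoint, start Z0 = Sat(a) = {m6}, add states in Sat(p) with some successor in Z. Z1 = {m6, m9}; fixed.
Sat(E[p U a]) = {m6, m9}
AF E[p U a]: least fixpoint, start Z0 = {m6, m9}, add states with every successor in Z. Z1 = {m6, m8, m9}; fixed.
Sat(AF E[p U a]) = {m6, m8, m9}
|Sat(AF E[p U a])| = |{m6, m8, m9}| = 3.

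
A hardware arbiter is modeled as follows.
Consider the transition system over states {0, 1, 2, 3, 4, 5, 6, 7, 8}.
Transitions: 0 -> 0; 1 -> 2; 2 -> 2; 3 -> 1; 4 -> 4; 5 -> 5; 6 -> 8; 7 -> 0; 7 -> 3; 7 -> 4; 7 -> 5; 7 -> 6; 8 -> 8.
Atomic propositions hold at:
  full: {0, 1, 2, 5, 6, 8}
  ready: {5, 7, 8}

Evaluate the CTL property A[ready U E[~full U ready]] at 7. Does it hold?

Sat(~full) = {3, 4, 7}
E[~full U ready]: least fixpoint, start Z0 = Sat(ready) = {5, 7, 8}, add states in Sat(~full) with some successor in Z. Already a fixed point.
Sat(E[~full U ready]) = {5, 7, 8}
A[ready U E[~full U ready]]: least fixpoint, start Z0 = Sat(E[~full U ready]) = {5, 7, 8}, add states in Sat(ready) with every successor in Z. Already a fixed point.
Sat(A[ready U E[~full U ready]]) = {5, 7, 8}
7 ∈ Sat(A[ready U E[~full U ready]]) = {5, 7, 8}, so the formula holds at 7.

Yes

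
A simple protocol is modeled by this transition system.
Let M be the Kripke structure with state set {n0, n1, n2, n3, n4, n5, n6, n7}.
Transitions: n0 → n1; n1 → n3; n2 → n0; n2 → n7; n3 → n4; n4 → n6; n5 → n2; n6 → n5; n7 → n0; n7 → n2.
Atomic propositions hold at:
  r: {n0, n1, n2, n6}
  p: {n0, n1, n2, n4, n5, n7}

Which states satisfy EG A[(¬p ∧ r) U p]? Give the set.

{n2, n4, n5, n6, n7}

Sat(¬p) = {n3, n6}
Sat(¬p ∧ r) = {n6}
A[(¬p ∧ r) U p]: least fixpoint, start Z0 = Sat(p) = {n0, n1, n2, n4, n5, n7}, add states in Sat(¬p ∧ r) with every successor in Z. Z1 = {n0, n1, n2, n4, n5, n6, n7}; fixed.
Sat(A[(¬p ∧ r) U p]) = {n0, n1, n2, n4, n5, n6, n7}
EG A[(¬p ∧ r) U p]: greatest fixpoint, start Z0 = {n0, n1, n2, n4, n5, n6, n7}, keep only states in Sat with some successor in Z. Z1 = {n0, n2, n4, n5, n6, n7}; Z2 = {n2, n4, n5, n6, n7}; fixed.
Sat(EG A[(¬p ∧ r) U p]) = {n2, n4, n5, n6, n7}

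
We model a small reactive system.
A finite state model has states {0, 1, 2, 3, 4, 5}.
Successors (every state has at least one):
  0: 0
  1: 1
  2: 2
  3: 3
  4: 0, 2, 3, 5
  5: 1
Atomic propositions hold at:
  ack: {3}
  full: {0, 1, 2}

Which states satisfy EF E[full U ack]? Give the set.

{3, 4}

E[full U ack]: least fixpoint, start Z0 = Sat(ack) = {3}, add states in Sat(full) with some successor in Z. Already a fixed point.
Sat(E[full U ack]) = {3}
EF E[full U ack]: least fixpoint, start Z0 = {3}, add states with some successor in Z. Z1 = {3, 4}; fixed.
Sat(EF E[full U ack]) = {3, 4}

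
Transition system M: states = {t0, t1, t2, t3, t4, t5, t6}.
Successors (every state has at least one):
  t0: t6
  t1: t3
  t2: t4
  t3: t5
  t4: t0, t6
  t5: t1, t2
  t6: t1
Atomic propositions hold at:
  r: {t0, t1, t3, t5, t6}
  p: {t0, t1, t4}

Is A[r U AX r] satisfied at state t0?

Sat(AX r) = {s : every successor in {t0, t1, t3, t5, t6}} = {t0, t1, t3, t4, t6}
A[r U AX r]: least fixpoint, start Z0 = Sat(AX r) = {t0, t1, t3, t4, t6}, add states in Sat(r) with every successor in Z. Already a fixed point.
Sat(A[r U AX r]) = {t0, t1, t3, t4, t6}
t0 ∈ Sat(A[r U AX r]) = {t0, t1, t3, t4, t6}, so the formula holds at t0.

Yes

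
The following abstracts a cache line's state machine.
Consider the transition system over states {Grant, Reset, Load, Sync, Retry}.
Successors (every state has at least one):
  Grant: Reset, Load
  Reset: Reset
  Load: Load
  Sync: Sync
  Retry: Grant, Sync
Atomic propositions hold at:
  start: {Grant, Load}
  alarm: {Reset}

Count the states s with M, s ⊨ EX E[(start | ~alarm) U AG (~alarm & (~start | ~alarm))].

4

Sat(~alarm) = {Grant, Load, Sync, Retry}
Sat(start | ~alarm) = {Grant, Load, Sync, Retry}
Sat(~start) = {Reset, Sync, Retry}
Sat(~start | ~alarm) = {Grant, Reset, Load, Sync, Retry}
Sat(~alarm & (~start | ~alarm)) = {Grant, Load, Sync, Retry}
AG (~alarm & (~start | ~alarm)): greatest fixpoint, start Z0 = {Grant, Load, Sync, Retry}, keep only states in Sat with every successor in Z. Z1 = {Load, Sync, Retry}; Z2 = {Load, Sync}; fixed.
Sat(AG (~alarm & (~start | ~alarm))) = {Load, Sync}
E[(start | ~alarm) U AG (~alarm & (~start | ~alarm))]: least fixpoint, start Z0 = Sat(AG (~alarm & (~start | ~alarm))) = {Load, Sync}, add states in Sat(start | ~alarm) with some successor in Z. Z1 = {Grant, Load, Sync, Retry}; fixed.
Sat(E[(start | ~alarm) U AG (~alarm & (~start | ~alarm))]) = {Grant, Load, Sync, Retry}
Sat(EX E[(start | ~alarm) U AG (~alarm & (~start | ~alarm))]) = {s : some successor in {Grant, Load, Sync, Retry}} = {Grant, Load, Sync, Retry}
|Sat(EX E[(start | ~alarm) U AG (~alarm & (~start | ~alarm))])| = |{Grant, Load, Sync, Retry}| = 4.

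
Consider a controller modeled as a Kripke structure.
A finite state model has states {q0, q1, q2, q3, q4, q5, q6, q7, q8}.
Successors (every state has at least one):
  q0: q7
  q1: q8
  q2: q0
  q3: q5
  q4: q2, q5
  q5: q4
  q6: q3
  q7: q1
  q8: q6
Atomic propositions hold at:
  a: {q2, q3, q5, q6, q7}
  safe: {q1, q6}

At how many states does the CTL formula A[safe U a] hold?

A[safe U a]: least fixpoint, start Z0 = Sat(a) = {q2, q3, q5, q6, q7}, add states in Sat(safe) with every successor in Z. Already a fixed point.
Sat(A[safe U a]) = {q2, q3, q5, q6, q7}
|Sat(A[safe U a])| = |{q2, q3, q5, q6, q7}| = 5.

5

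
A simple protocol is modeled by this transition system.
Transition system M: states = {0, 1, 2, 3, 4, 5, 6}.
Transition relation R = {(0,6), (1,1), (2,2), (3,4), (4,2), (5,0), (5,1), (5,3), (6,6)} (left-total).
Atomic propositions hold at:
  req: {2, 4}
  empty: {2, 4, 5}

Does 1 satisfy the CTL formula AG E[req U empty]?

No

E[req U empty]: least fixpoint, start Z0 = Sat(empty) = {2, 4, 5}, add states in Sat(req) with some successor in Z. Already a fixed point.
Sat(E[req U empty]) = {2, 4, 5}
AG E[req U empty]: greatest fixpoint, start Z0 = {2, 4, 5}, keep only states in Sat with every successor in Z. Z1 = {2, 4}; fixed.
Sat(AG E[req U empty]) = {2, 4}
1 ∉ Sat(AG E[req U empty]) = {2, 4}, so the formula does not hold at 1.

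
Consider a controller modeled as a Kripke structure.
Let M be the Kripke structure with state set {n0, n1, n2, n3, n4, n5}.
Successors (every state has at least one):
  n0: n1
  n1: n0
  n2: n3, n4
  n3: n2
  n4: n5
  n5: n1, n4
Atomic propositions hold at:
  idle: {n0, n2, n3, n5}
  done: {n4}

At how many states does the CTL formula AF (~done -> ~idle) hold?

4

Sat(~done) = {n0, n1, n2, n3, n5}
Sat(~idle) = {n1, n4}
Sat(~done -> ~idle) = {n1, n4}
AF (~done -> ~idle): least fixpoint, start Z0 = {n1, n4}, add states with every successor in Z. Z1 = {n0, n1, n4, n5}; fixed.
Sat(AF (~done -> ~idle)) = {n0, n1, n4, n5}
|Sat(AF (~done -> ~idle))| = |{n0, n1, n4, n5}| = 4.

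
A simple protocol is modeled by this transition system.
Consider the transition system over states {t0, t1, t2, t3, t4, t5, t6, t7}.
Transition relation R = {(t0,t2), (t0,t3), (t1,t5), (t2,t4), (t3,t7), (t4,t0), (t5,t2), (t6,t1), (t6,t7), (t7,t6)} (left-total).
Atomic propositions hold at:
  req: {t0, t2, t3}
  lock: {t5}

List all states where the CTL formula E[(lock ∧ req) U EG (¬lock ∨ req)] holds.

{t0, t2, t3, t4, t6, t7}

Sat(lock ∧ req) = ∅
Sat(¬lock) = {t0, t1, t2, t3, t4, t6, t7}
Sat(¬lock ∨ req) = {t0, t1, t2, t3, t4, t6, t7}
EG (¬lock ∨ req): greatest fixpoint, start Z0 = {t0, t1, t2, t3, t4, t6, t7}, keep only states in Sat with some successor in Z. Z1 = {t0, t2, t3, t4, t6, t7}; fixed.
Sat(EG (¬lock ∨ req)) = {t0, t2, t3, t4, t6, t7}
E[(lock ∧ req) U EG (¬lock ∨ req)]: least fixpoint, start Z0 = Sat(EG (¬lock ∨ req)) = {t0, t2, t3, t4, t6, t7}, add states in Sat(lock ∧ req) with some successor in Z. Already a fixed point.
Sat(E[(lock ∧ req) U EG (¬lock ∨ req)]) = {t0, t2, t3, t4, t6, t7}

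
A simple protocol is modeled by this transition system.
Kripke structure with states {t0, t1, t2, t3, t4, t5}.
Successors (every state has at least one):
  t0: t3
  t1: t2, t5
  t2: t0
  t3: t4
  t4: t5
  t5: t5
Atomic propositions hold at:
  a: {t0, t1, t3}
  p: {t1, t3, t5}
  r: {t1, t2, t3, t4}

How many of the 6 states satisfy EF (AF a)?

AF a: least fixpoint, start Z0 = {t0, t1, t3}, add states with every successor in Z. Z1 = {t0, t1, t2, t3}; fixed.
Sat(AF a) = {t0, t1, t2, t3}
EF (AF a): least fixpoint, start Z0 = {t0, t1, t2, t3}, add states with some successor in Z. Already a fixed point.
Sat(EF (AF a)) = {t0, t1, t2, t3}
|Sat(EF (AF a))| = |{t0, t1, t2, t3}| = 4.

4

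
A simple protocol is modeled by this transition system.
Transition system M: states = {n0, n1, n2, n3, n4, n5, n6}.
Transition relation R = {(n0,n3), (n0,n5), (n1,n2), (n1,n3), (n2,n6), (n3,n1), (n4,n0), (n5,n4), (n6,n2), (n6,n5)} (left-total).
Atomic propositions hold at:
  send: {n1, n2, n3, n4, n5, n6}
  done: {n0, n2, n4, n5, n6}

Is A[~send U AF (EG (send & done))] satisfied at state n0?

No

Sat(~send) = {n0}
Sat(send & done) = {n2, n4, n5, n6}
EG (send & done): greatest fixpoint, start Z0 = {n2, n4, n5, n6}, keep only states in Sat with some successor in Z. Z1 = {n2, n5, n6}; Z2 = {n2, n6}; fixed.
Sat(EG (send & done)) = {n2, n6}
AF (EG (send & done)): least fixpoint, start Z0 = {n2, n6}, add states with every successor in Z. Already a fixed point.
Sat(AF (EG (send & done))) = {n2, n6}
A[~send U AF (EG (send & done))]: least fixpoint, start Z0 = Sat(AF (EG (send & done))) = {n2, n6}, add states in Sat(~send) with every successor in Z. Already a fixed point.
Sat(A[~send U AF (EG (send & done))]) = {n2, n6}
n0 ∉ Sat(A[~send U AF (EG (send & done))]) = {n2, n6}, so the formula does not hold at n0.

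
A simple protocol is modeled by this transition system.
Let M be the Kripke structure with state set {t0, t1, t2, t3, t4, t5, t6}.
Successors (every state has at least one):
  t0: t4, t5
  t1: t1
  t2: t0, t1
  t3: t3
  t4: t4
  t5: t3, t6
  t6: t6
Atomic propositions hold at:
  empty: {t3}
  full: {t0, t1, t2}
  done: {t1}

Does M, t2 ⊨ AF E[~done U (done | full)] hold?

Sat(~done) = {t0, t2, t3, t4, t5, t6}
Sat(done | full) = {t0, t1, t2}
E[~done U (done | full)]: least fixpoint, start Z0 = Sat((done | full)) = {t0, t1, t2}, add states in Sat(~done) with some successor in Z. Already a fixed point.
Sat(E[~done U (done | full)]) = {t0, t1, t2}
AF E[~done U (done | full)]: least fixpoint, start Z0 = {t0, t1, t2}, add states with every successor in Z. Already a fixed point.
Sat(AF E[~done U (done | full)]) = {t0, t1, t2}
t2 ∈ Sat(AF E[~done U (done | full)]) = {t0, t1, t2}, so the formula holds at t2.

Yes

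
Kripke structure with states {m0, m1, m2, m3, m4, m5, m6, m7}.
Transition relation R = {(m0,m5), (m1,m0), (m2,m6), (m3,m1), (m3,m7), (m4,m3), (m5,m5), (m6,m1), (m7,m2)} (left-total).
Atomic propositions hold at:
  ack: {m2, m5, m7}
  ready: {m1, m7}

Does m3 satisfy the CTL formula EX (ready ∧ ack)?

Sat(ready ∧ ack) = {m7}
Sat(EX (ready ∧ ack)) = {s : some successor in {m7}} = {m3}
m3 ∈ Sat(EX (ready ∧ ack)) = {m3}, so the formula holds at m3.

Yes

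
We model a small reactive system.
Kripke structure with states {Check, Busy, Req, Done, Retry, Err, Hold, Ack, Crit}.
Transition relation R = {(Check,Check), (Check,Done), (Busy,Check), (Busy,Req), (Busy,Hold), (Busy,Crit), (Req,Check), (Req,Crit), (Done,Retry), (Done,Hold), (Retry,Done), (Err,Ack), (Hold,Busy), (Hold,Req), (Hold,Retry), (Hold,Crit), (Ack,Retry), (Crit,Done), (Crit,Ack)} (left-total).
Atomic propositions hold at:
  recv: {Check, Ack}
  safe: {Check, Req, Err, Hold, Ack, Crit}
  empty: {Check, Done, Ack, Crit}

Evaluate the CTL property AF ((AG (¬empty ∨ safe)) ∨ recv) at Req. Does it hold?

Sat(¬empty) = {Busy, Req, Retry, Err, Hold}
Sat(¬empty ∨ safe) = {Check, Busy, Req, Retry, Err, Hold, Ack, Crit}
AG (¬empty ∨ safe): greatest fixpoint, start Z0 = {Check, Busy, Req, Retry, Err, Hold, Ack, Crit}, keep only states in Sat with every successor in Z. Z1 = {Busy, Req, Err, Hold, Ack}; Z2 = {Err}; Z3 = ∅; fixed.
Sat(AG (¬empty ∨ safe)) = ∅
Sat((AG (¬empty ∨ safe)) ∨ recv) = {Check, Ack}
AF ((AG (¬empty ∨ safe)) ∨ recv): least fixpoint, start Z0 = {Check, Ack}, add states with every successor in Z. Z1 = {Check, Err, Ack}; fixed.
Sat(AF ((AG (¬empty ∨ safe)) ∨ recv)) = {Check, Err, Ack}
Req ∉ Sat(AF ((AG (¬empty ∨ safe)) ∨ recv)) = {Check, Err, Ack}, so the formula does not hold at Req.

No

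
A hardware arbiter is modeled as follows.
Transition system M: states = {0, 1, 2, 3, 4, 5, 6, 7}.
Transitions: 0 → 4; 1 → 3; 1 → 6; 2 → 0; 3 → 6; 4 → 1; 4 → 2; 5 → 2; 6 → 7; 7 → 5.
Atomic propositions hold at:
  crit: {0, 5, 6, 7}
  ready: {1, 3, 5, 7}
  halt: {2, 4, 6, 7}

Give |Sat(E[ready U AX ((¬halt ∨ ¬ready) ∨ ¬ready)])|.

7

Sat(¬halt) = {0, 1, 3, 5}
Sat(¬ready) = {0, 2, 4, 6}
Sat(¬halt ∨ ¬ready) = {0, 1, 2, 3, 4, 5, 6}
Sat((¬halt ∨ ¬ready) ∨ ¬ready) = {0, 1, 2, 3, 4, 5, 6}
Sat(AX ((¬halt ∨ ¬ready) ∨ ¬ready)) = {s : every successor in {0, 1, 2, 3, 4, 5, 6}} = {0, 1, 2, 3, 4, 5, 7}
E[ready U AX ((¬halt ∨ ¬ready) ∨ ¬ready)]: least fixpoint, start Z0 = Sat(AX ((¬halt ∨ ¬ready) ∨ ¬ready)) = {0, 1, 2, 3, 4, 5, 7}, add states in Sat(ready) with some successor in Z. Already a fixed point.
Sat(E[ready U AX ((¬halt ∨ ¬ready) ∨ ¬ready)]) = {0, 1, 2, 3, 4, 5, 7}
|Sat(E[ready U AX ((¬halt ∨ ¬ready) ∨ ¬ready)])| = |{0, 1, 2, 3, 4, 5, 7}| = 7.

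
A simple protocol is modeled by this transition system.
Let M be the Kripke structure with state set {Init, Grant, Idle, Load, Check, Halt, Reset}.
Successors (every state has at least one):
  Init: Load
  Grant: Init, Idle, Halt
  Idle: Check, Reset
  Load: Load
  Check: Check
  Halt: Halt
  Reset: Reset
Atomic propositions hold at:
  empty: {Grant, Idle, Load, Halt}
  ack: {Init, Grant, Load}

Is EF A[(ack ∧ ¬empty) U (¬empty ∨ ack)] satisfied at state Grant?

Sat(¬empty) = {Init, Check, Reset}
Sat(ack ∧ ¬empty) = {Init}
Sat(¬empty ∨ ack) = {Init, Grant, Load, Check, Reset}
A[(ack ∧ ¬empty) U (¬empty ∨ ack)]: least fixpoint, start Z0 = Sat((¬empty ∨ ack)) = {Init, Grant, Load, Check, Reset}, add states in Sat(ack ∧ ¬empty) with every successor in Z. Already a fixed point.
Sat(A[(ack ∧ ¬empty) U (¬empty ∨ ack)]) = {Init, Grant, Load, Check, Reset}
EF A[(ack ∧ ¬empty) U (¬empty ∨ ack)]: least fixpoint, start Z0 = {Init, Grant, Load, Check, Reset}, add states with some successor in Z. Z1 = {Init, Grant, Idle, Load, Check, Reset}; fixed.
Sat(EF A[(ack ∧ ¬empty) U (¬empty ∨ ack)]) = {Init, Grant, Idle, Load, Check, Reset}
Grant ∈ Sat(EF A[(ack ∧ ¬empty) U (¬empty ∨ ack)]) = {Init, Grant, Idle, Load, Check, Reset}, so the formula holds at Grant.

Yes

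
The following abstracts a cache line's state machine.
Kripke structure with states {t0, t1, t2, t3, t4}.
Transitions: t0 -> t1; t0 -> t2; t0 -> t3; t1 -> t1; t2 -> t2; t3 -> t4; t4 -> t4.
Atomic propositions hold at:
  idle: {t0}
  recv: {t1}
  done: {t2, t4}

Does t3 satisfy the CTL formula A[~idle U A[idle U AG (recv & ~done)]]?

Sat(~idle) = {t1, t2, t3, t4}
Sat(~done) = {t0, t1, t3}
Sat(recv & ~done) = {t1}
AG (recv & ~done): greatest fixpoint, start Z0 = {t1}, keep only states in Sat with every successor in Z. Already a fixed point.
Sat(AG (recv & ~done)) = {t1}
A[idle U AG (recv & ~done)]: least fixpoint, start Z0 = Sat(AG (recv & ~done)) = {t1}, add states in Sat(idle) with every successor in Z. Already a fixed point.
Sat(A[idle U AG (recv & ~done)]) = {t1}
A[~idle U A[idle U AG (recv & ~done)]]: least fixpoint, start Z0 = Sat(A[idle U AG (recv & ~done)]) = {t1}, add states in Sat(~idle) with every successor in Z. Already a fixed point.
Sat(A[~idle U A[idle U AG (recv & ~done)]]) = {t1}
t3 ∉ Sat(A[~idle U A[idle U AG (recv & ~done)]]) = {t1}, so the formula does not hold at t3.

No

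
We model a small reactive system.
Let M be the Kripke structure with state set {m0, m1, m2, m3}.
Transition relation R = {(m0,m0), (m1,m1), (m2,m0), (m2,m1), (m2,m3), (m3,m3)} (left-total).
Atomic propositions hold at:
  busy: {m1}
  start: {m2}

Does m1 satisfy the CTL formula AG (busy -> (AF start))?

No

AF start: least fixpoint, start Z0 = {m2}, add states with every successor in Z. Already a fixed point.
Sat(AF start) = {m2}
Sat(busy -> (AF start)) = {m0, m2, m3}
AG (busy -> (AF start)): greatest fixpoint, start Z0 = {m0, m2, m3}, keep only states in Sat with every successor in Z. Z1 = {m0, m3}; fixed.
Sat(AG (busy -> (AF start))) = {m0, m3}
m1 ∉ Sat(AG (busy -> (AF start))) = {m0, m3}, so the formula does not hold at m1.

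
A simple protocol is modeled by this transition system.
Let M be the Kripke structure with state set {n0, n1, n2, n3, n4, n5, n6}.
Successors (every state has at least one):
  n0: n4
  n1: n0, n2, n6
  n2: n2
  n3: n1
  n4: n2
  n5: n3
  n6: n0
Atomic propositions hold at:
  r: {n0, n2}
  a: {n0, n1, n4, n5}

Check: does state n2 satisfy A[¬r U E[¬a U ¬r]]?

No

Sat(¬r) = {n1, n3, n4, n5, n6}
Sat(¬a) = {n2, n3, n6}
E[¬a U ¬r]: least fixpoint, start Z0 = Sat(¬r) = {n1, n3, n4, n5, n6}, add states in Sat(¬a) with some successor in Z. Already a fixed point.
Sat(E[¬a U ¬r]) = {n1, n3, n4, n5, n6}
A[¬r U E[¬a U ¬r]]: least fixpoint, start Z0 = Sat(E[¬a U ¬r]) = {n1, n3, n4, n5, n6}, add states in Sat(¬r) with every successor in Z. Already a fixed point.
Sat(A[¬r U E[¬a U ¬r]]) = {n1, n3, n4, n5, n6}
n2 ∉ Sat(A[¬r U E[¬a U ¬r]]) = {n1, n3, n4, n5, n6}, so the formula does not hold at n2.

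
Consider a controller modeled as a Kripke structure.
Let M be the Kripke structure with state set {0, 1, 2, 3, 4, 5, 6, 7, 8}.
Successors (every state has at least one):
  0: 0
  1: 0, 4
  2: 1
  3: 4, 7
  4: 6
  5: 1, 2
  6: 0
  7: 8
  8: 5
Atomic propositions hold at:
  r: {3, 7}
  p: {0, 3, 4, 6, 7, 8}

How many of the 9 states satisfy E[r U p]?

E[r U p]: least fixpoint, start Z0 = Sat(p) = {0, 3, 4, 6, 7, 8}, add states in Sat(r) with some successor in Z. Already a fixed point.
Sat(E[r U p]) = {0, 3, 4, 6, 7, 8}
|Sat(E[r U p])| = |{0, 3, 4, 6, 7, 8}| = 6.

6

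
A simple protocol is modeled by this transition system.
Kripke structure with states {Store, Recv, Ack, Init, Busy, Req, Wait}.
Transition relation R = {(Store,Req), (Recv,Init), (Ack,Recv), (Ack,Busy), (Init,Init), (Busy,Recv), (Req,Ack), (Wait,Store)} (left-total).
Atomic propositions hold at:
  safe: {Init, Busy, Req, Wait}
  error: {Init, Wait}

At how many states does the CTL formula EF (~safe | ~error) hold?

Sat(~safe) = {Store, Recv, Ack}
Sat(~error) = {Store, Recv, Ack, Busy, Req}
Sat(~safe | ~error) = {Store, Recv, Ack, Busy, Req}
EF (~safe | ~error): least fixpoint, start Z0 = {Store, Recv, Ack, Busy, Req}, add states with some successor in Z. Z1 = {Store, Recv, Ack, Busy, Req, Wait}; fixed.
Sat(EF (~safe | ~error)) = {Store, Recv, Ack, Busy, Req, Wait}
|Sat(EF (~safe | ~error))| = |{Store, Recv, Ack, Busy, Req, Wait}| = 6.

6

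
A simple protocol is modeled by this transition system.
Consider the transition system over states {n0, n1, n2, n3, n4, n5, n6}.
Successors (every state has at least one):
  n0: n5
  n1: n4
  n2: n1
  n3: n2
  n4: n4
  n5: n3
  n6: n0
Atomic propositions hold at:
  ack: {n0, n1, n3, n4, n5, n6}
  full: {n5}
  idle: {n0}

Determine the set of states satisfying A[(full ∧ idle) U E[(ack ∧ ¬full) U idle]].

Sat(full ∧ idle) = ∅
Sat(¬full) = {n0, n1, n2, n3, n4, n6}
Sat(ack ∧ ¬full) = {n0, n1, n3, n4, n6}
E[(ack ∧ ¬full) U idle]: least fixpoint, start Z0 = Sat(idle) = {n0}, add states in Sat(ack ∧ ¬full) with some successor in Z. Z1 = {n0, n6}; fixed.
Sat(E[(ack ∧ ¬full) U idle]) = {n0, n6}
A[(full ∧ idle) U E[(ack ∧ ¬full) U idle]]: least fixpoint, start Z0 = Sat(E[(ack ∧ ¬full) U idle]) = {n0, n6}, add states in Sat(full ∧ idle) with every successor in Z. Already a fixed point.
Sat(A[(full ∧ idle) U E[(ack ∧ ¬full) U idle]]) = {n0, n6}

{n0, n6}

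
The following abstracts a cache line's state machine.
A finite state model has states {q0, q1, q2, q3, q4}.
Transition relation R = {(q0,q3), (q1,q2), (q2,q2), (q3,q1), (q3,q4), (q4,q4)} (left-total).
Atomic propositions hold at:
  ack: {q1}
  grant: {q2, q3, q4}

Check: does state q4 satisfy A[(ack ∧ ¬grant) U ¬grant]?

No

Sat(¬grant) = {q0, q1}
Sat(ack ∧ ¬grant) = {q1}
A[(ack ∧ ¬grant) U ¬grant]: least fixpoint, start Z0 = Sat(¬grant) = {q0, q1}, add states in Sat(ack ∧ ¬grant) with every successor in Z. Already a fixed point.
Sat(A[(ack ∧ ¬grant) U ¬grant]) = {q0, q1}
q4 ∉ Sat(A[(ack ∧ ¬grant) U ¬grant]) = {q0, q1}, so the formula does not hold at q4.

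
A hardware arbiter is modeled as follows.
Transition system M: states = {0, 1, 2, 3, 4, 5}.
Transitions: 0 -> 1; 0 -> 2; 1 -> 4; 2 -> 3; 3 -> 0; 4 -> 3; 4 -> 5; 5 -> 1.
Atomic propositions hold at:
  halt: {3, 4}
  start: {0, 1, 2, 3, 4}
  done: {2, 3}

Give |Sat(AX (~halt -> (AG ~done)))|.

Sat(~halt) = {0, 1, 2, 5}
Sat(~done) = {0, 1, 4, 5}
AG ~done: greatest fixpoint, start Z0 = {0, 1, 4, 5}, keep only states in Sat with every successor in Z. Z1 = {1, 5}; Z2 = {5}; Z3 = ∅; fixed.
Sat(AG ~done) = ∅
Sat(~halt -> (AG ~done)) = {3, 4}
Sat(AX (~halt -> (AG ~done))) = {s : every successor in {3, 4}} = {1, 2}
|Sat(AX (~halt -> (AG ~done)))| = |{1, 2}| = 2.

2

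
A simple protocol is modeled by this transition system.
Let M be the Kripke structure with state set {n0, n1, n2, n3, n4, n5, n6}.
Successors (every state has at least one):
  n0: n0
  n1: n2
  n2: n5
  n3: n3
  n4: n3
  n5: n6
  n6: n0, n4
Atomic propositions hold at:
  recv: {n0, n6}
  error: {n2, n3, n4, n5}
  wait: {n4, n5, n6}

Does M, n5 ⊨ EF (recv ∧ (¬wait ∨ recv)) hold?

Sat(¬wait) = {n0, n1, n2, n3}
Sat(¬wait ∨ recv) = {n0, n1, n2, n3, n6}
Sat(recv ∧ (¬wait ∨ recv)) = {n0, n6}
EF (recv ∧ (¬wait ∨ recv)): least fixpoint, start Z0 = {n0, n6}, add states with some successor in Z. Z1 = {n0, n5, n6}; Z2 = {n0, n2, n5, n6}; Z3 = {n0, n1, n2, n5, n6}; fixed.
Sat(EF (recv ∧ (¬wait ∨ recv))) = {n0, n1, n2, n5, n6}
n5 ∈ Sat(EF (recv ∧ (¬wait ∨ recv))) = {n0, n1, n2, n5, n6}, so the formula holds at n5.

Yes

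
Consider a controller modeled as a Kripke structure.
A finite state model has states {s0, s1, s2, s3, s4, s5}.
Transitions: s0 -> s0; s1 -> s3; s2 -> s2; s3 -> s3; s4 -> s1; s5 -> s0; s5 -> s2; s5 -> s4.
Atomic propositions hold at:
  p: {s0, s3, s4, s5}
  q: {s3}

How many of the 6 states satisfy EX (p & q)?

2

Sat(p & q) = {s3}
Sat(EX (p & q)) = {s : some successor in {s3}} = {s1, s3}
|Sat(EX (p & q))| = |{s1, s3}| = 2.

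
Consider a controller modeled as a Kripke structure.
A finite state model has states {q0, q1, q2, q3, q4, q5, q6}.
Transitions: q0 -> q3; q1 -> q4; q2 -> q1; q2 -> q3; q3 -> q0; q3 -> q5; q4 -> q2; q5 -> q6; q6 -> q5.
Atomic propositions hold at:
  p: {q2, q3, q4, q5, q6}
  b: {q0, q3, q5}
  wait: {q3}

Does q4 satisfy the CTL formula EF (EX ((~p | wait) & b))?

Yes

Sat(~p) = {q0, q1}
Sat(~p | wait) = {q0, q1, q3}
Sat((~p | wait) & b) = {q0, q3}
Sat(EX ((~p | wait) & b)) = {s : some successor in {q0, q3}} = {q0, q2, q3}
EF (EX ((~p | wait) & b)): least fixpoint, start Z0 = {q0, q2, q3}, add states with some successor in Z. Z1 = {q0, q2, q3, q4}; Z2 = {q0, q1, q2, q3, q4}; fixed.
Sat(EF (EX ((~p | wait) & b))) = {q0, q1, q2, q3, q4}
q4 ∈ Sat(EF (EX ((~p | wait) & b))) = {q0, q1, q2, q3, q4}, so the formula holds at q4.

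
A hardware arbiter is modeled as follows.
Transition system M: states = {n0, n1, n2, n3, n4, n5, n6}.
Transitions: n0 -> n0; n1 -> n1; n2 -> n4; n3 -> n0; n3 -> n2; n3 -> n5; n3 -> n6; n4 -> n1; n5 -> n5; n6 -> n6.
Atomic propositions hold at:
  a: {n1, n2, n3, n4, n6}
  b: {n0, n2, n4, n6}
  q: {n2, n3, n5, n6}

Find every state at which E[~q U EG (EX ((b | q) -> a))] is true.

Sat(~q) = {n0, n1, n4}
Sat(b | q) = {n0, n2, n3, n4, n5, n6}
Sat((b | q) -> a) = {n1, n2, n3, n4, n6}
Sat(EX ((b | q) -> a)) = {s : some successor in {n1, n2, n3, n4, n6}} = {n1, n2, n3, n4, n6}
EG (EX ((b | q) -> a)): greatest fixpoint, start Z0 = {n1, n2, n3, n4, n6}, keep only states in Sat with some successor in Z. Already a fixed point.
Sat(EG (EX ((b | q) -> a))) = {n1, n2, n3, n4, n6}
E[~q U EG (EX ((b | q) -> a))]: least fixpoint, start Z0 = Sat(EG (EX ((b | q) -> a))) = {n1, n2, n3, n4, n6}, add states in Sat(~q) with some successor in Z. Already a fixed point.
Sat(E[~q U EG (EX ((b | q) -> a))]) = {n1, n2, n3, n4, n6}

{n1, n2, n3, n4, n6}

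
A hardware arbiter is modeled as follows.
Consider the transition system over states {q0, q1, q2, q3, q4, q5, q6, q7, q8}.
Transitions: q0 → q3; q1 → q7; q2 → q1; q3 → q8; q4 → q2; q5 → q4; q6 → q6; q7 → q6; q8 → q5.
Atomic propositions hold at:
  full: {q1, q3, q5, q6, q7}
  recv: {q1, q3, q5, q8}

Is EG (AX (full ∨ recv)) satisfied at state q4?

No

Sat(full ∨ recv) = {q1, q3, q5, q6, q7, q8}
Sat(AX (full ∨ recv)) = {s : every successor in {q1, q3, q5, q6, q7, q8}} = {q0, q1, q2, q3, q6, q7, q8}
EG (AX (full ∨ recv)): greatest fixpoint, start Z0 = {q0, q1, q2, q3, q6, q7, q8}, keep only states in Sat with some successor in Z. Z1 = {q0, q1, q2, q3, q6, q7}; Z2 = {q0, q1, q2, q6, q7}; Z3 = {q1, q2, q6, q7}; fixed.
Sat(EG (AX (full ∨ recv))) = {q1, q2, q6, q7}
q4 ∉ Sat(EG (AX (full ∨ recv))) = {q1, q2, q6, q7}, so the formula does not hold at q4.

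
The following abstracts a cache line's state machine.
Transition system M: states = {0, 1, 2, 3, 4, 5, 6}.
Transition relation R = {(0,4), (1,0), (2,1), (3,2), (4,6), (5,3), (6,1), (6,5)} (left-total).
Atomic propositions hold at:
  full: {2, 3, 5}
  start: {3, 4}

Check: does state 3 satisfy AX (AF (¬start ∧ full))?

Yes

Sat(¬start) = {0, 1, 2, 5, 6}
Sat(¬start ∧ full) = {2, 5}
AF (¬start ∧ full): least fixpoint, start Z0 = {2, 5}, add states with every successor in Z. Z1 = {2, 3, 5}; fixed.
Sat(AF (¬start ∧ full)) = {2, 3, 5}
Sat(AX (AF (¬start ∧ full))) = {s : every successor in {2, 3, 5}} = {3, 5}
3 ∈ Sat(AX (AF (¬start ∧ full))) = {3, 5}, so the formula holds at 3.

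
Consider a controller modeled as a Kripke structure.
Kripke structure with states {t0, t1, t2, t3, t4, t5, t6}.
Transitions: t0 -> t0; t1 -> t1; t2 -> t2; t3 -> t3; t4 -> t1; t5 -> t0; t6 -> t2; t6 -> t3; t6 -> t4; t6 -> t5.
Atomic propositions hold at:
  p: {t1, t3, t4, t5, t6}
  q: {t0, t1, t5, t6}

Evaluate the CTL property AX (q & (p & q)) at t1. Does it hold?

Yes

Sat(p & q) = {t1, t5, t6}
Sat(q & (p & q)) = {t1, t5, t6}
Sat(AX (q & (p & q))) = {s : every successor in {t1, t5, t6}} = {t1, t4}
t1 ∈ Sat(AX (q & (p & q))) = {t1, t4}, so the formula holds at t1.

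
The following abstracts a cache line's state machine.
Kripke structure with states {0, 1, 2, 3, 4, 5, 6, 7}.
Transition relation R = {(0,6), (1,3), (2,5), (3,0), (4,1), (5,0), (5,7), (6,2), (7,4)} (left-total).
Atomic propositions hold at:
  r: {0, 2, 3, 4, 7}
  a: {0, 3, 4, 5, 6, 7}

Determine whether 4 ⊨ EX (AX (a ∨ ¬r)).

Sat(¬r) = {1, 5, 6}
Sat(a ∨ ¬r) = {0, 1, 3, 4, 5, 6, 7}
Sat(AX (a ∨ ¬r)) = {s : every successor in {0, 1, 3, 4, 5, 6, 7}} = {0, 1, 2, 3, 4, 5, 7}
Sat(EX (AX (a ∨ ¬r))) = {s : some successor in {0, 1, 2, 3, 4, 5, 7}} = {1, 2, 3, 4, 5, 6, 7}
4 ∈ Sat(EX (AX (a ∨ ¬r))) = {1, 2, 3, 4, 5, 6, 7}, so the formula holds at 4.

Yes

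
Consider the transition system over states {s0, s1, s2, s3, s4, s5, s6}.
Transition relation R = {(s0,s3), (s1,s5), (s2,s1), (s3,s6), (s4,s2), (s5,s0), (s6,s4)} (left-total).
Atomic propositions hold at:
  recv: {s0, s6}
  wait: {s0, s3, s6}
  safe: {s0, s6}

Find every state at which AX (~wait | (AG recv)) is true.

Sat(~wait) = {s1, s2, s4, s5}
AG recv: greatest fixpoint, start Z0 = {s0, s6}, keep only states in Sat with every successor in Z. Z1 = ∅; fixed.
Sat(AG recv) = ∅
Sat(~wait | (AG recv)) = {s1, s2, s4, s5}
Sat(AX (~wait | (AG recv))) = {s : every successor in {s1, s2, s4, s5}} = {s1, s2, s4, s6}

{s1, s2, s4, s6}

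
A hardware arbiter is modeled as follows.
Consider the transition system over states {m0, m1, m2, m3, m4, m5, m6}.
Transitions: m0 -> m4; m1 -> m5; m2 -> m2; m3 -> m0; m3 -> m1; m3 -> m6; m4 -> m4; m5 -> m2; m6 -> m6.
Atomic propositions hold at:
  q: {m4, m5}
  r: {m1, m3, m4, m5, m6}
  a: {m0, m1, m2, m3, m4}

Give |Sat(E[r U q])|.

4

E[r U q]: least fixpoint, start Z0 = Sat(q) = {m4, m5}, add states in Sat(r) with some successor in Z. Z1 = {m1, m4, m5}; Z2 = {m1, m3, m4, m5}; fixed.
Sat(E[r U q]) = {m1, m3, m4, m5}
|Sat(E[r U q])| = |{m1, m3, m4, m5}| = 4.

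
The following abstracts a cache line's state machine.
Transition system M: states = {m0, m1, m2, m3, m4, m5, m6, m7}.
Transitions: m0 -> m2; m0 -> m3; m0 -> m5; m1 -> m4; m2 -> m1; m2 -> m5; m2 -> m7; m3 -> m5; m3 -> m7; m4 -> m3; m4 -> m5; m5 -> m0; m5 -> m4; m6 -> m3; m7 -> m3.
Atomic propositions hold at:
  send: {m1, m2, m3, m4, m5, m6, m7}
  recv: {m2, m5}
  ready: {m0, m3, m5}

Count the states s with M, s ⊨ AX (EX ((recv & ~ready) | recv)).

4

Sat(~ready) = {m1, m2, m4, m6, m7}
Sat(recv & ~ready) = {m2}
Sat((recv & ~ready) | recv) = {m2, m5}
Sat(EX ((recv & ~ready) | recv)) = {s : some successor in {m2, m5}} = {m0, m2, m3, m4}
Sat(AX (EX ((recv & ~ready) | recv))) = {s : every successor in {m0, m2, m3, m4}} = {m1, m5, m6, m7}
|Sat(AX (EX ((recv & ~ready) | recv)))| = |{m1, m5, m6, m7}| = 4.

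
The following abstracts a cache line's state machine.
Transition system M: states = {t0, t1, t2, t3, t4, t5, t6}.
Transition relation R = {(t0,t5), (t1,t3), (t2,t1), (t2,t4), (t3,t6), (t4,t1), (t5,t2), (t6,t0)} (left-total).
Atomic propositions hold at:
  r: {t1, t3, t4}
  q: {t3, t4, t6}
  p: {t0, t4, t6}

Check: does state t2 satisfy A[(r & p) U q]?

Sat(r & p) = {t4}
A[(r & p) U q]: least fixpoint, start Z0 = Sat(q) = {t3, t4, t6}, add states in Sat(r & p) with every successor in Z. Already a fixed point.
Sat(A[(r & p) U q]) = {t3, t4, t6}
t2 ∉ Sat(A[(r & p) U q]) = {t3, t4, t6}, so the formula does not hold at t2.

No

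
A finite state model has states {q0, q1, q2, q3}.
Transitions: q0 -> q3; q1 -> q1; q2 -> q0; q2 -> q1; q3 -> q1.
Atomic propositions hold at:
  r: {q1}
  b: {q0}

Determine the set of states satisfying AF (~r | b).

Sat(~r) = {q0, q2, q3}
Sat(~r | b) = {q0, q2, q3}
AF (~r | b): least fixpoint, start Z0 = {q0, q2, q3}, add states with every successor in Z. Already a fixed point.
Sat(AF (~r | b)) = {q0, q2, q3}

{q0, q2, q3}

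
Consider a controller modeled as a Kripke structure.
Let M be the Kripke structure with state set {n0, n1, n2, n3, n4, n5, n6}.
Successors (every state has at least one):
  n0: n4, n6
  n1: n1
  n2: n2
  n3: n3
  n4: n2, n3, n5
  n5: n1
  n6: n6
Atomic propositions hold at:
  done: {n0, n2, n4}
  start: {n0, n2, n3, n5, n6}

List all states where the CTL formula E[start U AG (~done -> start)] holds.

Sat(~done) = {n1, n3, n5, n6}
Sat(~done -> start) = {n0, n2, n3, n4, n5, n6}
AG (~done -> start): greatest fixpoint, start Z0 = {n0, n2, n3, n4, n5, n6}, keep only states in Sat with every successor in Z. Z1 = {n0, n2, n3, n4, n6}; Z2 = {n0, n2, n3, n6}; Z3 = {n2, n3, n6}; fixed.
Sat(AG (~done -> start)) = {n2, n3, n6}
E[start U AG (~done -> start)]: least fixpoint, start Z0 = Sat(AG (~done -> start)) = {n2, n3, n6}, add states in Sat(start) with some successor in Z. Z1 = {n0, n2, n3, n6}; fixed.
Sat(E[start U AG (~done -> start)]) = {n0, n2, n3, n6}

{n0, n2, n3, n6}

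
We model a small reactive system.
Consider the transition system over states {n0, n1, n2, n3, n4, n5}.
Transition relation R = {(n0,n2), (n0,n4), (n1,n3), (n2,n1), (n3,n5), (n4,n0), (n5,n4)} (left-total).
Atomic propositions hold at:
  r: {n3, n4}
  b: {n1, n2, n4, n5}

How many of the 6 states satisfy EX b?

Sat(EX b) = {s : some successor in {n1, n2, n4, n5}} = {n0, n2, n3, n5}
|Sat(EX b)| = |{n0, n2, n3, n5}| = 4.

4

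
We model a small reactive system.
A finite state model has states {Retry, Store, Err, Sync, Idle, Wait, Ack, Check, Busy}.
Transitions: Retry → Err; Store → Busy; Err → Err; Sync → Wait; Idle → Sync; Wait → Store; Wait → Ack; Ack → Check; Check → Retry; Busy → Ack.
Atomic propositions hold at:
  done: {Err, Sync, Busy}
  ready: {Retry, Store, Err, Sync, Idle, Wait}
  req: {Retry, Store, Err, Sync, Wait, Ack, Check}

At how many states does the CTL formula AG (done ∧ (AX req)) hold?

1

Sat(AX req) = {s : every successor in {Retry, Store, Err, Sync, Wait, Ack, Check}} = {Retry, Err, Sync, Idle, Wait, Ack, Check, Busy}
Sat(done ∧ (AX req)) = {Err, Sync, Busy}
AG (done ∧ (AX req)): greatest fixpoint, start Z0 = {Err, Sync, Busy}, keep only states in Sat with every successor in Z. Z1 = {Err}; fixed.
Sat(AG (done ∧ (AX req))) = {Err}
|Sat(AG (done ∧ (AX req)))| = |{Err}| = 1.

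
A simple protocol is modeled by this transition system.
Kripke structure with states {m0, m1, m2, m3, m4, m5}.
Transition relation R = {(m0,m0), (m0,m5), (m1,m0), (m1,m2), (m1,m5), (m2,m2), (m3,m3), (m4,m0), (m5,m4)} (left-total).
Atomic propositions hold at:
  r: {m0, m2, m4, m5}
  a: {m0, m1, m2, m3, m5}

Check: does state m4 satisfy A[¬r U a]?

Sat(¬r) = {m1, m3}
A[¬r U a]: least fixpoint, start Z0 = Sat(a) = {m0, m1, m2, m3, m5}, add states in Sat(¬r) with every successor in Z. Already a fixed point.
Sat(A[¬r U a]) = {m0, m1, m2, m3, m5}
m4 ∉ Sat(A[¬r U a]) = {m0, m1, m2, m3, m5}, so the formula does not hold at m4.

No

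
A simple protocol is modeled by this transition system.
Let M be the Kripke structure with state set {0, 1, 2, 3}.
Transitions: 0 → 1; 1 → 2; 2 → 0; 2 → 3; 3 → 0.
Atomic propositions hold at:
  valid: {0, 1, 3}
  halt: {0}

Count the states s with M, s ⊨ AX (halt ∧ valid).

1

Sat(halt ∧ valid) = {0}
Sat(AX (halt ∧ valid)) = {s : every successor in {0}} = {3}
|Sat(AX (halt ∧ valid))| = |{3}| = 1.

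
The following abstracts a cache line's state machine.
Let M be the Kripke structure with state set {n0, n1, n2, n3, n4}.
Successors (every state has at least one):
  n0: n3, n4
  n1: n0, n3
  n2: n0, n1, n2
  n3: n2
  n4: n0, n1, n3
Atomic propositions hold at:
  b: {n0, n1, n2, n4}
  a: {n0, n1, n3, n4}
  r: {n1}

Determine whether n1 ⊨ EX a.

Yes

Sat(EX a) = {s : some successor in {n0, n1, n3, n4}} = {n0, n1, n2, n4}
n1 ∈ Sat(EX a) = {n0, n1, n2, n4}, so the formula holds at n1.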